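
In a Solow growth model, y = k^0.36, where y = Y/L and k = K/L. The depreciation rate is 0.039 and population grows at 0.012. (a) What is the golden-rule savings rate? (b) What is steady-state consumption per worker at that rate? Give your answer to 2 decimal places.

Capital per worker breaks even when investment replaces (n + δ)·k; here n + δ = 0.051.
For Cobb-Douglas, s_gold equals capital's share: s_gold = 0.36.
Setting f'(k) = n+δ gives 0.36·k^(0.36−1) = 0.051, hence k_gold = (0.36/0.051)^(1/0.64) ≈ 21.1906.
y_gold = 21.1906^0.36 ≈ 3.0020; c_gold = (1−0.36)·y_gold ≈ 1.9213.

(a) s_gold = 0.36; (b) c_gold ≈ 1.92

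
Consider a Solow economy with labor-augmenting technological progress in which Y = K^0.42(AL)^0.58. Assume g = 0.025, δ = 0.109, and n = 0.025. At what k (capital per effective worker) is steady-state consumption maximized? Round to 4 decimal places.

k_gold ≈ 5.3374

The effective depreciation rate is n + g + δ = 0.025 + 0.025 + 0.109 = 0.159.
Setting f'(k) = n+g+δ gives 0.42·k^(0.42−1) = 0.159, hence k_gold = (0.42/0.159)^(1/0.58) ≈ 5.3374.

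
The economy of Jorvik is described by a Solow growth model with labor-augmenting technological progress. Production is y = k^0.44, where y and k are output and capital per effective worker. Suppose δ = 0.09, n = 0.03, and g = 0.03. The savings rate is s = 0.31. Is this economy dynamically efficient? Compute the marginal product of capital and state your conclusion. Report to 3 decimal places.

dynamically efficient; MPK ≈ 0.213

Break-even investment rate: n + g + δ = 0.03 + 0.03 + 0.09 = 0.15.
Steady-state k*: s·k^0.44 = 0.15·k gives k* = (0.31/0.15)^(1/0.56) ≈ 3.6558.
MPK = 0.44·3.6558^(-0.56) ≈ 0.2129.
MPK > n+g+δ = 0.15, so the economy is dynamically efficient (under-saving).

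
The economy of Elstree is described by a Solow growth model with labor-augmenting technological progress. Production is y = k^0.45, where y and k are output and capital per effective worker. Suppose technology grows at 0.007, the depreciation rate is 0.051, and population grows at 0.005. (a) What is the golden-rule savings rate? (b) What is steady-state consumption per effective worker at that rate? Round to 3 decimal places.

(a) s_gold = 0.450; (b) c_gold ≈ 2.748

n + g + δ = 0.005 + 0.007 + 0.051 = 0.063.
For Cobb-Douglas, s_gold equals capital's share: s_gold = 0.45.
Setting f'(k) = n+g+δ gives 0.45·k^(0.45−1) = 0.063, hence k_gold = (0.45/0.063)^(1/0.55) ≈ 35.6857.
y_gold = 35.6857^0.45 ≈ 4.9960; c_gold = (1−0.45)·y_gold ≈ 2.7478.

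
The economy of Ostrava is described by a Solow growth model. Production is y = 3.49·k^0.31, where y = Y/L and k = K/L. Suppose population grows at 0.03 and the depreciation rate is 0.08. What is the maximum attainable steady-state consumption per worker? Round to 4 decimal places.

c_gold ≈ 6.7253

Break-even investment rate: n + δ = 0.03 + 0.08 = 0.11.
Maximizing c = f(k) − (n+δ)·k gives f'(k) = n+δ, i.e. 0.31·3.49·k^(0.31−1) = 0.11, so k_gold = (0.31·3.49/0.11)^(1/0.69) ≈ 27.4683.
y_gold = 3.49·27.4683^0.31 ≈ 9.7468.
c_gold = y_gold − (n+δ)·k_gold = 9.7468 − 0.11·27.4683 ≈ 6.7253.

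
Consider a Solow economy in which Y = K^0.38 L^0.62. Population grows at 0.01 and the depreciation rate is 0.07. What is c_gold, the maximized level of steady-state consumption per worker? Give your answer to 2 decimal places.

c_gold ≈ 1.61

Capital per worker breaks even when investment replaces (n + δ)·k; here n + δ = 0.08.
Golden rule sets MPK = n+δ: 0.38·k^(0.38−1) = 0.08, so k_gold = (0.38/0.08)^(1/0.62) ≈ 12.3436.
y_gold = 12.3436^0.38 ≈ 2.5986.
c_gold = y_gold − (n+δ)·k_gold = 2.5986 − 0.08·12.3436 ≈ 1.6112.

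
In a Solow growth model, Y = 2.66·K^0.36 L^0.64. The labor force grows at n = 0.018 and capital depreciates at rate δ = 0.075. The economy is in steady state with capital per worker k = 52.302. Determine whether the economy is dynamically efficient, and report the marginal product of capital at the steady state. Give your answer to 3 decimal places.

dynamically inefficient; MPK ≈ 0.076

The effective depreciation rate is n + δ = 0.018 + 0.075 = 0.093.
MPK = 0.36·2.66·k^(0.36−1) = 0.36·2.66·52.302^(-0.64) ≈ 0.0761.
MPK < 0.093, so the economy is dynamically inefficient (over-saving).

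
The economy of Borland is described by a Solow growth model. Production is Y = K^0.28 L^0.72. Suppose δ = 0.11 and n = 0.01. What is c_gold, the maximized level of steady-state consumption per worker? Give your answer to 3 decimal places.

n + δ = 0.01 + 0.11 = 0.12.
Golden rule sets MPK = n+δ: 0.28·k^(0.28−1) = 0.12, so k_gold = (0.28/0.12)^(1/0.72) ≈ 3.2440.
y_gold = 3.2440^0.28 ≈ 1.3903.
c_gold = y_gold − (n+δ)·k_gold = 1.3903 − 0.12·3.2440 ≈ 1.0010.

c_gold ≈ 1.001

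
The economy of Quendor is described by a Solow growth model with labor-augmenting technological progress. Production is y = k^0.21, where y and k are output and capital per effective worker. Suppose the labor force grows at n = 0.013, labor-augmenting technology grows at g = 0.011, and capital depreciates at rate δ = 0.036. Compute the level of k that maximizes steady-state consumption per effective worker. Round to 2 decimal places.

n + g + δ = 0.013 + 0.011 + 0.036 = 0.06.
Maximizing c = f(k) − (n+g+δ)·k gives f'(k) = n+g+δ, i.e. 0.21·k^(0.21−1) = 0.06, so k_gold = (0.21/0.06)^(1/0.79) ≈ 4.8831.

k_gold ≈ 4.88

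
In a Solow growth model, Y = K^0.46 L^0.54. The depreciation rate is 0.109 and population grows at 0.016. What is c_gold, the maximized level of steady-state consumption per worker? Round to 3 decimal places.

c_gold ≈ 1.638

Break-even investment rate: n + δ = 0.016 + 0.109 = 0.125.
Golden rule sets MPK = n+δ: 0.46·k^(0.46−1) = 0.125, so k_gold = (0.46/0.125)^(1/0.54) ≈ 11.1652.
y_gold = 11.1652^0.46 ≈ 3.0340.
c_gold = y_gold − (n+δ)·k_gold = 3.0340 − 0.125·11.1652 ≈ 1.6384.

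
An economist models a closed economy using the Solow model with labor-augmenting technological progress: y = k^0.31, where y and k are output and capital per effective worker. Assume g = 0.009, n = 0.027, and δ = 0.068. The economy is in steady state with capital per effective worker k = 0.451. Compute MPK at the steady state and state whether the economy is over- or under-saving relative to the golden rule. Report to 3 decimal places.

The effective depreciation rate is n + g + δ = 0.027 + 0.009 + 0.068 = 0.104.
MPK = 0.31·k^(0.31−1) = 0.31·0.451^(-0.69) ≈ 0.5370.
MPK > 0.104, so the economy is dynamically efficient (under-saving).

under-saving; MPK ≈ 0.537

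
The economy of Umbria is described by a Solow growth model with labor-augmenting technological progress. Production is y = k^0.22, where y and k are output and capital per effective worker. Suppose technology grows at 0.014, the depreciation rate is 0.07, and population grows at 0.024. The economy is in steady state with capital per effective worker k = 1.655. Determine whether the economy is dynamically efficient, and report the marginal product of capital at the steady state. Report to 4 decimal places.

dynamically efficient; MPK ≈ 0.1485

n + g + δ = 0.024 + 0.014 + 0.07 = 0.108.
MPK = 0.22·k^(0.22−1) = 0.22·1.655^(-0.78) ≈ 0.1485.
MPK > 0.108, so the economy is dynamically efficient (under-saving).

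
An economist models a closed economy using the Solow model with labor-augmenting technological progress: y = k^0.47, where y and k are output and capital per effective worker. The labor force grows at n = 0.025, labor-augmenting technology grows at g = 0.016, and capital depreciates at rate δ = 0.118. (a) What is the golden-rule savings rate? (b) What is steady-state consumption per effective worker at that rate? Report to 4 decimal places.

(a) s_gold = 0.4700; (b) c_gold ≈ 1.3858

n + g + δ = 0.025 + 0.016 + 0.118 = 0.159.
For Cobb-Douglas, s_gold equals capital's share: s_gold = 0.47.
Golden rule sets MPK = n+g+δ: 0.47·k^(0.47−1) = 0.159, so k_gold = (0.47/0.159)^(1/0.53) ≈ 7.7288.
y_gold = 7.7288^0.47 ≈ 2.6147; c_gold = (1−0.47)·y_gold ≈ 1.3858.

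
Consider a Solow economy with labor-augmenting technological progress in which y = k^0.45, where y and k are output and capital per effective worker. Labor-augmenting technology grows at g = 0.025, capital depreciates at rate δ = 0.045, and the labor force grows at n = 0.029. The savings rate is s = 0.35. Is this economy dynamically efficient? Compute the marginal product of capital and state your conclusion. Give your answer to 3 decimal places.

dynamically efficient; MPK ≈ 0.127

Break-even investment rate: n + g + δ = 0.029 + 0.025 + 0.045 = 0.099.
Steady-state k*: s·k^0.45 = 0.099·k gives k* = (0.35/0.099)^(1/0.55) ≈ 9.9346.
MPK = 0.45·9.9346^(-0.55) ≈ 0.1273.
MPK > n+g+δ = 0.099, so the economy is dynamically efficient (under-saving).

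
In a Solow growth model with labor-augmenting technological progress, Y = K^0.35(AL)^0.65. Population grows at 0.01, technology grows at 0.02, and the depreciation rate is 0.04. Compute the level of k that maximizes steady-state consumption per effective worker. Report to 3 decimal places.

Break-even investment rate: n + g + δ = 0.01 + 0.02 + 0.04 = 0.07.
Maximizing c = f(k) − (n+g+δ)·k gives f'(k) = n+g+δ, i.e. 0.35·k^(0.35−1) = 0.07, so k_gold = (0.35/0.07)^(1/0.65) ≈ 11.8943.

k_gold ≈ 11.894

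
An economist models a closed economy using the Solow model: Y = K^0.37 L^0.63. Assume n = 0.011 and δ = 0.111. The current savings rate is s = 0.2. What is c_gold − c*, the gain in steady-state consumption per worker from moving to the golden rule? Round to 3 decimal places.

Δc ≈ 0.139

The effective depreciation rate is n + δ = 0.011 + 0.111 = 0.122.
Current steady state (s = 0.2): k* = (0.2/0.122)^(1/0.63) ≈ 2.1915, y* = 2.1915^0.37 ≈ 1.3368, c* = (1−0.2)·1.3368 ≈ 1.0695.
Maximizing c = f(k) − (n+δ)·k gives f'(k) = n+δ, i.e. 0.37·k^(0.37−1) = 0.122, so k_gold = (0.37/0.122)^(1/0.63) ≈ 5.8187.
y_gold = 5.8187^0.37 ≈ 1.9186, c_gold = y_gold − 0.122·k_gold ≈ 1.2087.
Gain: Δc = 1.2087 − 1.0695 ≈ 0.1393.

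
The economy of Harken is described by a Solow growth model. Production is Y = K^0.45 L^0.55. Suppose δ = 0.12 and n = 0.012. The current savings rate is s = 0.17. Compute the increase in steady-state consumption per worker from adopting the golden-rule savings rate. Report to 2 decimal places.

Break-even investment rate: n + δ = 0.012 + 0.12 = 0.132.
Current steady state (s = 0.17): k* = (0.17/0.132)^(1/0.55) ≈ 1.5841, y* = 1.5841^0.45 ≈ 1.2300, c* = (1−0.17)·1.2300 ≈ 1.0209.
Golden rule sets MPK = n+δ: 0.45·k^(0.45−1) = 0.132, so k_gold = (0.45/0.132)^(1/0.55) ≈ 9.2989.
y_gold = 9.2989^0.45 ≈ 2.7277, c_gold = y_gold − 0.132·k_gold ≈ 1.5002.
Gain: Δc = 1.5002 − 1.0209 ≈ 0.4793.

Δc ≈ 0.48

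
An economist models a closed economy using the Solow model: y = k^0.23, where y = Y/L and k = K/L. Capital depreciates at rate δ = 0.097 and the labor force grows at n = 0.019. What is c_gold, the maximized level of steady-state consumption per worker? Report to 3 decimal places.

The effective depreciation rate is n + δ = 0.019 + 0.097 = 0.116.
Setting f'(k) = n+δ gives 0.23·k^(0.23−1) = 0.116, hence k_gold = (0.23/0.116)^(1/0.77) ≈ 2.4326.
y_gold = 2.4326^0.23 ≈ 1.2269.
c_gold = y_gold − (n+δ)·k_gold = 1.2269 − 0.116·2.4326 ≈ 0.9447.

c_gold ≈ 0.945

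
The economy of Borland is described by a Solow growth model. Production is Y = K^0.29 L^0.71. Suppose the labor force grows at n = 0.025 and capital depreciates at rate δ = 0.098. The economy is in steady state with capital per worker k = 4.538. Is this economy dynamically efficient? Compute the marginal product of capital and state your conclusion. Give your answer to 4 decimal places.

dynamically inefficient; MPK ≈ 0.0991

The effective depreciation rate is n + δ = 0.025 + 0.098 = 0.123.
MPK = 0.29·k^(0.29−1) = 0.29·4.538^(-0.71) ≈ 0.0991.
MPK < 0.123, so the economy is dynamically inefficient (over-saving).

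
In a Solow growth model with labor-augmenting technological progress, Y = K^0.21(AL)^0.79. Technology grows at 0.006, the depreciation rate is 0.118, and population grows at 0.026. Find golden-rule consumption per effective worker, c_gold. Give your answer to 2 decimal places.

c_gold ≈ 0.86

n + g + δ = 0.026 + 0.006 + 0.118 = 0.15.
Setting f'(k) = n+g+δ gives 0.21·k^(0.21−1) = 0.15, hence k_gold = (0.21/0.15)^(1/0.79) ≈ 1.5310.
y_gold = 1.5310^0.21 ≈ 1.0936.
c_gold = y_gold − (n+g+δ)·k_gold = 1.0936 − 0.15·1.5310 ≈ 0.8639.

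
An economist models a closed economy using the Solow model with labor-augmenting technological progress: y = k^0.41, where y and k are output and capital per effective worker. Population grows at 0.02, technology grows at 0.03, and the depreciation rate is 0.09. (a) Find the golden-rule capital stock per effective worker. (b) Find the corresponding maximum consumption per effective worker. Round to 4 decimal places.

The effective depreciation rate is n + g + δ = 0.02 + 0.03 + 0.09 = 0.14.
Maximizing c = f(k) − (n+g+δ)·k gives f'(k) = n+g+δ, i.e. 0.41·k^(0.41−1) = 0.14, so k_gold = (0.41/0.14)^(1/0.59) ≈ 6.1793.
y_gold = 6.1793^0.41 ≈ 2.1100; c_gold = y_gold − 0.14·k_gold ≈ 1.2449.

(a) k_gold ≈ 6.1793; (b) c_gold ≈ 1.2449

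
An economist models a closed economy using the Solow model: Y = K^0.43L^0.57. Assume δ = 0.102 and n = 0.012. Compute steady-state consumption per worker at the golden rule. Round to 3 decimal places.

n + δ = 0.012 + 0.102 = 0.114.
At the golden rule the marginal product of capital equals n+δ: 0.43·k^(0.43−1) = 0.114. Solving, k_gold = (0.43/0.114)^(1/0.57) ≈ 10.2687.
y_gold = 10.2687^0.43 ≈ 2.7224.
c_gold = y_gold − (n+δ)·k_gold = 2.7224 − 0.114·10.2687 ≈ 1.5518.

c_gold ≈ 1.552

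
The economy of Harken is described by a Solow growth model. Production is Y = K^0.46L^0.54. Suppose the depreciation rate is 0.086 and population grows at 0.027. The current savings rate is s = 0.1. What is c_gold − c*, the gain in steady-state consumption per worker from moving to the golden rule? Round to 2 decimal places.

Δc ≈ 0.97

Capital per worker breaks even when investment replaces (n + δ)·k; here n + δ = 0.113.
Current steady state (s = 0.1): k* = (0.1/0.113)^(1/0.54) ≈ 0.7975, y* = 0.7975^0.46 ≈ 0.9011, c* = (1−0.1)·0.9011 ≈ 0.8110.
Setting f'(k) = n+δ gives 0.46·k^(0.46−1) = 0.113, hence k_gold = (0.46/0.113)^(1/0.54) ≈ 13.4597.
y_gold = 13.4597^0.46 ≈ 3.3064, c_gold = y_gold − 0.113·k_gold ≈ 1.7855.
Gain: Δc = 1.7855 − 0.8110 ≈ 0.9744.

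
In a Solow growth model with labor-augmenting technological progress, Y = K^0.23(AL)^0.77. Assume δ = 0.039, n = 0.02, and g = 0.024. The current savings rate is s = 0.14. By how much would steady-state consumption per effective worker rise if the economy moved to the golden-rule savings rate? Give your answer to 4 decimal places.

Break-even investment rate: n + g + δ = 0.02 + 0.024 + 0.039 = 0.083.
Current steady state (s = 0.14): k* = (0.14/0.083)^(1/0.77) ≈ 1.9718, y* = 1.9718^0.23 ≈ 1.1690, c* = (1−0.14)·1.1690 ≈ 1.0054.
Maximizing c = f(k) − (n+g+δ)·k gives f'(k) = n+g+δ, i.e. 0.23·k^(0.23−1) = 0.083, so k_gold = (0.23/0.083)^(1/0.77) ≈ 3.7572.
y_gold = 3.7572^0.23 ≈ 1.3559, c_gold = y_gold − 0.083·k_gold ≈ 1.0440.
Gain: Δc = 1.0440 − 1.0054 ≈ 0.0387.

Δc ≈ 0.0387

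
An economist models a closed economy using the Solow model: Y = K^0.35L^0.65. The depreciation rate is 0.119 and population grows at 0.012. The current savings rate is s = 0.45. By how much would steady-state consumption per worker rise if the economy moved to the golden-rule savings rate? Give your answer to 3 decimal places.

The effective depreciation rate is n + δ = 0.012 + 0.119 = 0.131.
Current steady state (s = 0.45): k* = (0.45/0.131)^(1/0.65) ≈ 6.6761, y* = 6.6761^0.35 ≈ 1.9435, c* = (1−0.45)·1.9435 ≈ 1.0689.
Golden rule sets MPK = n+δ: 0.35·k^(0.35−1) = 0.131, so k_gold = (0.35/0.131)^(1/0.65) ≈ 4.5353.
y_gold = 4.5353^0.35 ≈ 1.6975, c_gold = y_gold − 0.131·k_gold ≈ 1.1034.
Gain: Δc = 1.1034 − 1.0689 ≈ 0.0345.

Δc ≈ 0.034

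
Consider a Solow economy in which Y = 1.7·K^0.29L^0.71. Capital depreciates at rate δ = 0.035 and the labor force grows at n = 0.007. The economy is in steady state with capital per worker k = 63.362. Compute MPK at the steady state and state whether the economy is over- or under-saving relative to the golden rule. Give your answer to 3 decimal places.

n + δ = 0.007 + 0.035 = 0.042.
MPK = 0.29·1.7·k^(0.29−1) = 0.29·1.7·63.362^(-0.71) ≈ 0.0259.
MPK < 0.042, so the economy is dynamically inefficient (over-saving).

over-saving; MPK ≈ 0.026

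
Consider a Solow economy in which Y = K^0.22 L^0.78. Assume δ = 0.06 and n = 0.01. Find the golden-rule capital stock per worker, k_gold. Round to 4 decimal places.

Break-even investment rate: n + δ = 0.01 + 0.06 = 0.07.
Golden rule sets MPK = n+δ: 0.22·k^(0.22−1) = 0.07, so k_gold = (0.22/0.07)^(1/0.78) ≈ 4.3411.

k_gold ≈ 4.3411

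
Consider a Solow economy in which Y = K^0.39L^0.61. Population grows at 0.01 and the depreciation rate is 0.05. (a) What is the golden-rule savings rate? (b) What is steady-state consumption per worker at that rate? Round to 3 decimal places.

n + δ = 0.01 + 0.05 = 0.06.
For Cobb-Douglas, s_gold equals capital's share: s_gold = 0.39.
Maximizing c = f(k) − (n+δ)·k gives f'(k) = n+δ, i.e. 0.39·k^(0.39−1) = 0.06, so k_gold = (0.39/0.06)^(1/0.61) ≈ 21.5102.
y_gold = 21.5102^0.39 ≈ 3.3093; c_gold = (1−0.39)·y_gold ≈ 2.0187.

(a) s_gold = 0.390; (b) c_gold ≈ 2.019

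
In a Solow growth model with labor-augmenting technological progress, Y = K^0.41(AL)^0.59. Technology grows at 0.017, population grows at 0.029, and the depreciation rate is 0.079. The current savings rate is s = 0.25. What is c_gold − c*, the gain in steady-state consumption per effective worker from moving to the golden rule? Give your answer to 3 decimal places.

Δc ≈ 0.133

n + g + δ = 0.029 + 0.017 + 0.079 = 0.125.
Current steady state (s = 0.25): k* = (0.25/0.125)^(1/0.59) ≈ 3.2376, y* = 3.2376^0.41 ≈ 1.6188, c* = (1−0.25)·1.6188 ≈ 1.2141.
Setting f'(k) = n+g+δ gives 0.41·k^(0.41−1) = 0.125, hence k_gold = (0.41/0.125)^(1/0.59) ≈ 7.4879.
y_gold = 7.4879^0.41 ≈ 2.2829, c_gold = y_gold − 0.125·k_gold ≈ 1.3469.
Gain: Δc = 1.3469 − 1.2141 ≈ 0.1328.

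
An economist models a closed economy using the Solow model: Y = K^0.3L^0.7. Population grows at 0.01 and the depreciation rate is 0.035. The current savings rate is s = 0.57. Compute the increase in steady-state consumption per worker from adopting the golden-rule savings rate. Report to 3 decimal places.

Capital per worker breaks even when investment replaces (n + δ)·k; here n + δ = 0.045.
Current steady state (s = 0.57): k* = (0.57/0.045)^(1/0.7) ≈ 37.6038, y* = 37.6038^0.3 ≈ 2.9687, c* = (1−0.57)·2.9687 ≈ 1.2766.
Maximizing c = f(k) − (n+δ)·k gives f'(k) = n+δ, i.e. 0.3·k^(0.3−1) = 0.045, so k_gold = (0.3/0.045)^(1/0.7) ≈ 15.0319.
y_gold = 15.0319^0.3 ≈ 2.2548, c_gold = y_gold − 0.045·k_gold ≈ 1.5783.
Gain: Δc = 1.5783 − 1.2766 ≈ 0.3018.

Δc ≈ 0.302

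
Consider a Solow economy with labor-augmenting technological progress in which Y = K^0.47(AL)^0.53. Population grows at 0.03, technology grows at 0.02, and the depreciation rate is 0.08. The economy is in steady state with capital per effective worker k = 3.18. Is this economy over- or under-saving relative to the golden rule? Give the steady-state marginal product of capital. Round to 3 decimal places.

under-saving; MPK ≈ 0.255

Break-even investment rate: n + g + δ = 0.03 + 0.02 + 0.08 = 0.13.
MPK = 0.47·k^(0.47−1) = 0.47·3.18^(-0.53) ≈ 0.2546.
MPK > 0.13, so the economy is dynamically efficient (under-saving).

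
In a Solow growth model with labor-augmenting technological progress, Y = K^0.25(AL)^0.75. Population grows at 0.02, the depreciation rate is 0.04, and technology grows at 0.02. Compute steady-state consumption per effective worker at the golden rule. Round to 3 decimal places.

The effective depreciation rate is n + g + δ = 0.02 + 0.02 + 0.04 = 0.08.
Setting f'(k) = n+g+δ gives 0.25·k^(0.25−1) = 0.08, hence k_gold = (0.25/0.08)^(1/0.75) ≈ 4.5688.
y_gold = 4.5688^0.25 ≈ 1.4620.
c_gold = y_gold − (n+g+δ)·k_gold = 1.4620 − 0.08·4.5688 ≈ 1.0965.

c_gold ≈ 1.097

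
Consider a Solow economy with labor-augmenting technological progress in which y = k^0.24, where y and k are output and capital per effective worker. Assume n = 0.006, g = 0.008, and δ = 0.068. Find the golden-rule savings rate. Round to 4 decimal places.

s_gold = 0.2400

Break-even investment rate: n + g + δ = 0.006 + 0.008 + 0.068 = 0.082.
At the golden rule MPK = n+g+δ, and in any Cobb-Douglas steady state s = (n+g+δ)·k/y = MPK·k/y = capital's share 0.24.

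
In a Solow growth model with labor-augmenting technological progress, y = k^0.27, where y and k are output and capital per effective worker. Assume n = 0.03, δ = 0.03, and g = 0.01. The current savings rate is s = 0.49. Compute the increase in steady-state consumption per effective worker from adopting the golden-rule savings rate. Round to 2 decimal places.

Δc ≈ 0.16

The effective depreciation rate is n + g + δ = 0.03 + 0.01 + 0.03 = 0.07.
Current steady state (s = 0.49): k* = (0.49/0.07)^(1/0.73) ≈ 14.3770, y* = 14.3770^0.27 ≈ 2.0539, c* = (1−0.49)·2.0539 ≈ 1.0475.
Setting f'(k) = n+g+δ gives 0.27·k^(0.27−1) = 0.07, hence k_gold = (0.27/0.07)^(1/0.73) ≈ 6.3548.
y_gold = 6.3548^0.27 ≈ 1.6475, c_gold = y_gold − 0.07·k_gold ≈ 1.2027.
Gain: Δc = 1.2027 − 1.0475 ≈ 0.1552.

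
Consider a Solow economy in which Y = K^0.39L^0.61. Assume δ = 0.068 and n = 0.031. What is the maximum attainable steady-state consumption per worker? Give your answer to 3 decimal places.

n + δ = 0.031 + 0.068 = 0.099.
Setting f'(k) = n+δ gives 0.39·k^(0.39−1) = 0.099, hence k_gold = (0.39/0.099)^(1/0.61) ≈ 9.4649.
y_gold = 9.4649^0.39 ≈ 2.4026.
c_gold = y_gold − (n+δ)·k_gold = 2.4026 − 0.099·9.4649 ≈ 1.4656.

c_gold ≈ 1.466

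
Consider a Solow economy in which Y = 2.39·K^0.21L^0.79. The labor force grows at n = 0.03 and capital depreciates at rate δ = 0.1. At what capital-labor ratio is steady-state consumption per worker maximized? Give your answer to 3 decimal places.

k_gold ≈ 5.529

n + δ = 0.03 + 0.1 = 0.13.
Golden rule sets MPK = n+δ: 0.21·2.39·k^(0.21−1) = 0.13, so k_gold = (0.21·2.39/0.13)^(1/0.79) ≈ 5.5287.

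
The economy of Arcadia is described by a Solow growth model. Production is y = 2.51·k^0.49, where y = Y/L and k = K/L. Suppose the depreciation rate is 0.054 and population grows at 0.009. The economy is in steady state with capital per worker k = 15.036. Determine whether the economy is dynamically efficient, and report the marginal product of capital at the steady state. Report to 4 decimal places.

dynamically efficient; MPK ≈ 0.3087

n + δ = 0.009 + 0.054 = 0.063.
MPK = 0.49·2.51·k^(0.49−1) = 0.49·2.51·15.036^(-0.51) ≈ 0.3087.
MPK > 0.063, so the economy is dynamically efficient (under-saving).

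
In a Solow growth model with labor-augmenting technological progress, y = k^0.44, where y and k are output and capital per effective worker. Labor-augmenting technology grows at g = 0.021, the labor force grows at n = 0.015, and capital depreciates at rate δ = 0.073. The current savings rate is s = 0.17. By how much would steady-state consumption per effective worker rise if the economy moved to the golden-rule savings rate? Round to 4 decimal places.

The effective depreciation rate is n + g + δ = 0.015 + 0.021 + 0.073 = 0.109.
Current steady state (s = 0.17): k* = (0.17/0.109)^(1/0.56) ≈ 2.2115, y* = 2.2115^0.44 ≈ 1.4179, c* = (1−0.17)·1.4179 ≈ 1.1769.
At the golden rule the marginal product of capital equals n+g+δ: 0.44·k^(0.44−1) = 0.109. Solving, k_gold = (0.44/0.109)^(1/0.56) ≈ 12.0834.
y_gold = 12.0834^0.44 ≈ 2.9934, c_gold = y_gold − 0.109·k_gold ≈ 1.6763.
Gain: Δc = 1.6763 − 1.1769 ≈ 0.4994.

Δc ≈ 0.4994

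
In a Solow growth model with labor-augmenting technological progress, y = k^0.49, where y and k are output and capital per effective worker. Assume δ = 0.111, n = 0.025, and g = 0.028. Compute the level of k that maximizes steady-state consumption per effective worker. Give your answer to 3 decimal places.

k_gold ≈ 8.552

Break-even investment rate: n + g + δ = 0.025 + 0.028 + 0.111 = 0.164.
Setting f'(k) = n+g+δ gives 0.49·k^(0.49−1) = 0.164, hence k_gold = (0.49/0.164)^(1/0.51) ≈ 8.5519.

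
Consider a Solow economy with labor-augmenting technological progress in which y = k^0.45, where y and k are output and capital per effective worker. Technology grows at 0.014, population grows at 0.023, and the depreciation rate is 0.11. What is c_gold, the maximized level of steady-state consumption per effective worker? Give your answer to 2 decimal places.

The effective depreciation rate is n + g + δ = 0.023 + 0.014 + 0.11 = 0.147.
Maximizing c = f(k) − (n+g+δ)·k gives f'(k) = n+g+δ, i.e. 0.45·k^(0.45−1) = 0.147, so k_gold = (0.45/0.147)^(1/0.55) ≈ 7.6462.
y_gold = 7.6462^0.45 ≈ 2.4978.
c_gold = y_gold − (n+g+δ)·k_gold = 2.4978 − 0.147·7.6462 ≈ 1.3738.

c_gold ≈ 1.37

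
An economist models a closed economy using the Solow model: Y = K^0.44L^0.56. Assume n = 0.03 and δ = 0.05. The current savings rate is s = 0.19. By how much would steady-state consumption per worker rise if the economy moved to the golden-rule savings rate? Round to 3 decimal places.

The effective depreciation rate is n + δ = 0.03 + 0.05 = 0.08.
Current steady state (s = 0.19): k* = (0.19/0.08)^(1/0.56) ≈ 4.6863, y* = 4.6863^0.44 ≈ 1.9732, c* = (1−0.19)·1.9732 ≈ 1.5983.
At the golden rule the marginal product of capital equals n+δ: 0.44·k^(0.44−1) = 0.08. Solving, k_gold = (0.44/0.08)^(1/0.56) ≈ 20.9931.
y_gold = 20.9931^0.44 ≈ 3.8169, c_gold = y_gold − 0.08·k_gold ≈ 2.1375.
Gain: Δc = 2.1375 − 1.5983 ≈ 0.5392.

Δc ≈ 0.539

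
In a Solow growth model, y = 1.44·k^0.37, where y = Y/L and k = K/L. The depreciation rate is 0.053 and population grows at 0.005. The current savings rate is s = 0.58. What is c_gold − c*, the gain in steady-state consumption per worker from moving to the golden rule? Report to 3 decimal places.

Δc ≈ 0.440

Break-even investment rate: n + δ = 0.005 + 0.053 = 0.058.
Current steady state (s = 0.58): k* = (0.58·1.44/0.058)^(1/0.63) ≈ 68.9717, y* = 1.44·68.9717^0.37 ≈ 6.8972, c* = (1−0.58)·6.8972 ≈ 2.8968.
Maximizing c = f(k) − (n+δ)·k gives f'(k) = n+δ, i.e. 0.37·1.44·k^(0.37−1) = 0.058, so k_gold = (0.37·1.44/0.058)^(1/0.63) ≈ 33.7900.
y_gold = 1.44·33.7900^0.37 ≈ 5.2968, c_gold = y_gold − 0.058·k_gold ≈ 3.3370.
Gain: Δc = 3.3370 − 2.8968 ≈ 0.4402.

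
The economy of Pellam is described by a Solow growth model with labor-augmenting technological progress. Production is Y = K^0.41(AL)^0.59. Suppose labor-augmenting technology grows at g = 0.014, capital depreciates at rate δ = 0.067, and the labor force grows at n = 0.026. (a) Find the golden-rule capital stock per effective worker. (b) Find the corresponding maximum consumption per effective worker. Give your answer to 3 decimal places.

(a) k_gold ≈ 9.746; (b) c_gold ≈ 1.501

Break-even investment rate: n + g + δ = 0.026 + 0.014 + 0.067 = 0.107.
At the golden rule the marginal product of capital equals n+g+δ: 0.41·k^(0.41−1) = 0.107. Solving, k_gold = (0.41/0.107)^(1/0.59) ≈ 9.7457.
y_gold = 9.7457^0.41 ≈ 2.5434; c_gold = y_gold − 0.107·k_gold ≈ 1.5006.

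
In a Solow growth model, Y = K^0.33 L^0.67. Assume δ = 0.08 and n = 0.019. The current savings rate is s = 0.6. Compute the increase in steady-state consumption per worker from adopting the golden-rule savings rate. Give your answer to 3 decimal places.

Δc ≈ 0.241

n + δ = 0.019 + 0.08 = 0.099.
Current steady state (s = 0.6): k* = (0.6/0.099)^(1/0.67) ≈ 14.7209, y* = 14.7209^0.33 ≈ 2.4289, c* = (1−0.6)·2.4289 ≈ 0.9716.
At the golden rule the marginal product of capital equals n+δ: 0.33·k^(0.33−1) = 0.099. Solving, k_gold = (0.33/0.099)^(1/0.67) ≈ 6.0314.
y_gold = 6.0314^0.33 ≈ 1.8094, c_gold = y_gold − 0.099·k_gold ≈ 1.2123.
Gain: Δc = 1.2123 − 0.9716 ≈ 0.2407.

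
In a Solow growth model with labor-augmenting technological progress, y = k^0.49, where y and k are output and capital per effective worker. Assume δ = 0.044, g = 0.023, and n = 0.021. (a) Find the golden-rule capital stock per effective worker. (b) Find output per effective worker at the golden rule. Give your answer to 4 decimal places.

n + g + δ = 0.021 + 0.023 + 0.044 = 0.088.
At the golden rule the marginal product of capital equals n+g+δ: 0.49·k^(0.49−1) = 0.088. Solving, k_gold = (0.49/0.088)^(1/0.51) ≈ 28.9857.
y_gold = 28.9857^0.49 ≈ 5.2056.

(a) k_gold ≈ 28.9857; (b) y_gold ≈ 5.2056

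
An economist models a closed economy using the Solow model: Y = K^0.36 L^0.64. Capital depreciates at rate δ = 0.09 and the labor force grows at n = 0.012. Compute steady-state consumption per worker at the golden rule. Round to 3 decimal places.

The effective depreciation rate is n + δ = 0.012 + 0.09 = 0.102.
At the golden rule the marginal product of capital equals n+δ: 0.36·k^(0.36−1) = 0.102. Solving, k_gold = (0.36/0.102)^(1/0.64) ≈ 7.1744.
y_gold = 7.1744^0.36 ≈ 2.0327.
c_gold = y_gold − (n+δ)·k_gold = 2.0327 − 0.102·7.1744 ≈ 1.3010.

c_gold ≈ 1.301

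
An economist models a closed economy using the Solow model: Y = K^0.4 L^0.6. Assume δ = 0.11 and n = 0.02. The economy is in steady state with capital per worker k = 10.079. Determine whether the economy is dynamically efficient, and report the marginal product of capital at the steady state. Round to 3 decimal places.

Break-even investment rate: n + δ = 0.02 + 0.11 = 0.13.
MPK = 0.4·k^(0.4−1) = 0.4·10.079^(-0.6) ≈ 0.1000.
MPK < 0.13, so the economy is dynamically inefficient (over-saving).

dynamically inefficient; MPK ≈ 0.100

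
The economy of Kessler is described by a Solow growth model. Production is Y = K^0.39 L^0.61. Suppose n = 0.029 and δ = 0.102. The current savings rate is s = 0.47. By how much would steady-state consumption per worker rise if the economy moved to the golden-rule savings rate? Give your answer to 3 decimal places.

The effective depreciation rate is n + δ = 0.029 + 0.102 = 0.131.
Current steady state (s = 0.47): k* = (0.47/0.131)^(1/0.61) ≈ 8.1199, y* = 8.1199^0.39 ≈ 2.2632, c* = (1−0.47)·2.2632 ≈ 1.1995.
Maximizing c = f(k) − (n+δ)·k gives f'(k) = n+δ, i.e. 0.39·k^(0.39−1) = 0.131, so k_gold = (0.39/0.131)^(1/0.61) ≈ 5.9801.
y_gold = 5.9801^0.39 ≈ 2.0087, c_gold = y_gold − 0.131·k_gold ≈ 1.2253.
Gain: Δc = 1.2253 − 1.1995 ≈ 0.0258.

Δc ≈ 0.026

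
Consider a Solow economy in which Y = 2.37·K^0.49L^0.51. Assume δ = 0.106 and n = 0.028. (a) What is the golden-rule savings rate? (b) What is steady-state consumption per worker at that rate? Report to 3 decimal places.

Break-even investment rate: n + δ = 0.028 + 0.106 = 0.134.
For Cobb-Douglas, s_gold equals capital's share: s_gold = 0.49.
Golden rule sets MPK = n+δ: 0.49·2.37·k^(0.49−1) = 0.134, so k_gold = (0.49·2.37/0.134)^(1/0.51) ≈ 69.0083.
y_gold = 2.37·69.0083^0.49 ≈ 18.8717; c_gold = (1−0.49)·y_gold ≈ 9.6245.

(a) s_gold = 0.490; (b) c_gold ≈ 9.625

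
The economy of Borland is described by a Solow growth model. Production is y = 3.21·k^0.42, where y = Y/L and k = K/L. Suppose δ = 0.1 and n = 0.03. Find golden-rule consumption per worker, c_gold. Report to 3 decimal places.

c_gold ≈ 10.128

n + δ = 0.03 + 0.1 = 0.13.
Maximizing c = f(k) − (n+δ)·k gives f'(k) = n+δ, i.e. 0.42·3.21·k^(0.42−1) = 0.13, so k_gold = (0.42·3.21/0.13)^(1/0.58) ≈ 56.4155.
y_gold = 3.21·56.4155^0.42 ≈ 17.4619.
c_gold = y_gold − (n+δ)·k_gold = 17.4619 − 0.13·56.4155 ≈ 10.1279.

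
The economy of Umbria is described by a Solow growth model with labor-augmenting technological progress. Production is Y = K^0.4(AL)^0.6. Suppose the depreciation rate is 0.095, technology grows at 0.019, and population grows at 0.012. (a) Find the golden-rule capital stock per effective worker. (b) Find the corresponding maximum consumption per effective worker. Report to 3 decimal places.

Capital per effective worker breaks even when investment replaces (n + g + δ)·k; here n + g + δ = 0.126.
Maximizing c = f(k) − (n+g+δ)·k gives f'(k) = n+g+δ, i.e. 0.4·k^(0.4−1) = 0.126, so k_gold = (0.4/0.126)^(1/0.6) ≈ 6.8572.
y_gold = 6.8572^0.4 ≈ 2.1600; c_gold = y_gold − 0.126·k_gold ≈ 1.2960.

(a) k_gold ≈ 6.857; (b) c_gold ≈ 1.296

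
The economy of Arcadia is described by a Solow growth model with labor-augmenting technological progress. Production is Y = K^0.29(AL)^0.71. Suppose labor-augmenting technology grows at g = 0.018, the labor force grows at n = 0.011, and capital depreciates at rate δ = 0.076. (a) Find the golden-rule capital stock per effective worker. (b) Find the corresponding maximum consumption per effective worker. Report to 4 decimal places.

Break-even investment rate: n + g + δ = 0.011 + 0.018 + 0.076 = 0.105.
Setting f'(k) = n+g+δ gives 0.29·k^(0.29−1) = 0.105, hence k_gold = (0.29/0.105)^(1/0.71) ≈ 4.1824.
y_gold = 4.1824^0.29 ≈ 1.5143; c_gold = y_gold − 0.105·k_gold ≈ 1.0752.

(a) k_gold ≈ 4.1824; (b) c_gold ≈ 1.0752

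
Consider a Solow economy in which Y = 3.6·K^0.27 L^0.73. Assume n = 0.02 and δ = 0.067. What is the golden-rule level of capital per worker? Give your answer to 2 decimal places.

n + δ = 0.02 + 0.067 = 0.087.
Setting f'(k) = n+δ gives 0.27·3.6·k^(0.27−1) = 0.087, hence k_gold = (0.27·3.6/0.087)^(1/0.73) ≈ 27.2783.

k_gold ≈ 27.28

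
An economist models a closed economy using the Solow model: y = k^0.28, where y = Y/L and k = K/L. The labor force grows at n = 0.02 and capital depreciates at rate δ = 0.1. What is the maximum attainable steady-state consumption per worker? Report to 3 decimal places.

The effective depreciation rate is n + δ = 0.02 + 0.1 = 0.12.
At the golden rule the marginal product of capital equals n+δ: 0.28·k^(0.28−1) = 0.12. Solving, k_gold = (0.28/0.12)^(1/0.72) ≈ 3.2440.
y_gold = 3.2440^0.28 ≈ 1.3903.
c_gold = y_gold − (n+δ)·k_gold = 1.3903 − 0.12·3.2440 ≈ 1.0010.

c_gold ≈ 1.001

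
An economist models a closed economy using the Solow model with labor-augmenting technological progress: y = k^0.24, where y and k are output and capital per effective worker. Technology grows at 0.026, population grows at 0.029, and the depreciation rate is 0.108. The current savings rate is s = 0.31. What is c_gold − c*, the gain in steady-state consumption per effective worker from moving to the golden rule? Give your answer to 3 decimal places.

n + g + δ = 0.029 + 0.026 + 0.108 = 0.163.
Current steady state (s = 0.31): k* = (0.31/0.163)^(1/0.76) ≈ 2.3299, y* = 2.3299^0.24 ≈ 1.2251, c* = (1−0.31)·1.2251 ≈ 0.8453.
Setting f'(k) = n+g+δ gives 0.24·k^(0.24−1) = 0.163, hence k_gold = (0.24/0.163)^(1/0.76) ≈ 1.6637.
y_gold = 1.6637^0.24 ≈ 1.1300, c_gold = y_gold − 0.163·k_gold ≈ 0.8588.
Gain: Δc = 0.8588 − 0.8453 ≈ 0.0135.

Δc ≈ 0.013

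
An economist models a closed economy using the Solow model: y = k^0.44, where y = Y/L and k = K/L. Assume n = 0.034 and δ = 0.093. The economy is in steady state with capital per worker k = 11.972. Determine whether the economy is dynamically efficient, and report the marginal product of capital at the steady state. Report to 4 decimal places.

The effective depreciation rate is n + δ = 0.034 + 0.093 = 0.127.
MPK = 0.44·k^(0.44−1) = 0.44·11.972^(-0.56) ≈ 0.1096.
MPK < 0.127, so the economy is dynamically inefficient (over-saving).

dynamically inefficient; MPK ≈ 0.1096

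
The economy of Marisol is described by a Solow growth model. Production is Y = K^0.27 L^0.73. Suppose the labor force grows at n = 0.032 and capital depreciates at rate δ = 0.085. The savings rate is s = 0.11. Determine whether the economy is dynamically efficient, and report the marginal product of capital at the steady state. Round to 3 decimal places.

dynamically efficient; MPK ≈ 0.287

The effective depreciation rate is n + δ = 0.032 + 0.085 = 0.117.
Steady-state k*: s·k^0.27 = 0.117·k gives k* = (0.11/0.117)^(1/0.73) ≈ 0.9190.
MPK = 0.27·0.9190^(-0.73) ≈ 0.2872.
MPK > n+δ = 0.117, so the economy is dynamically efficient (under-saving).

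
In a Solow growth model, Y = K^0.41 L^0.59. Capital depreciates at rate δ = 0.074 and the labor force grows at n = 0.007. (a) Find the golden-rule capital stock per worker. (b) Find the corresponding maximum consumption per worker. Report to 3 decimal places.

(a) k_gold ≈ 15.622; (b) c_gold ≈ 1.821

Break-even investment rate: n + δ = 0.007 + 0.074 = 0.081.
Golden rule sets MPK = n+δ: 0.41·k^(0.41−1) = 0.081, so k_gold = (0.41/0.081)^(1/0.59) ≈ 15.6216.
y_gold = 15.6216^0.41 ≈ 3.0862; c_gold = y_gold − 0.081·k_gold ≈ 1.8209.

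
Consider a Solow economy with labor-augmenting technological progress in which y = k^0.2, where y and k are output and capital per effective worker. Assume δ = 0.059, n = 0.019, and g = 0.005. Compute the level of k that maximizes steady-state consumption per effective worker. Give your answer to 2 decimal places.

k_gold ≈ 3.00

Break-even investment rate: n + g + δ = 0.019 + 0.005 + 0.059 = 0.083.
Setting f'(k) = n+g+δ gives 0.2·k^(0.2−1) = 0.083, hence k_gold = (0.2/0.083)^(1/0.8) ≈ 3.0022.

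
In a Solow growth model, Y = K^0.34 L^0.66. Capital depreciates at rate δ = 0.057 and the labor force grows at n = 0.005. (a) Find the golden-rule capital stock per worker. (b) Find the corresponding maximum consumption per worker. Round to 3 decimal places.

(a) k_gold ≈ 13.177; (b) c_gold ≈ 1.586

The effective depreciation rate is n + δ = 0.005 + 0.057 = 0.062.
Golden rule sets MPK = n+δ: 0.34·k^(0.34−1) = 0.062, so k_gold = (0.34/0.062)^(1/0.66) ≈ 13.1774.
y_gold = 13.1774^0.34 ≈ 2.4029; c_gold = y_gold − 0.062·k_gold ≈ 1.5859.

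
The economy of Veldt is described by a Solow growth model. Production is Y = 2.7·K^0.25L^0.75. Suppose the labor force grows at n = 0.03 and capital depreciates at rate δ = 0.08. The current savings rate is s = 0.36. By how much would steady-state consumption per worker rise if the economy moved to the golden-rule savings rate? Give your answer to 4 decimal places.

Δc ≈ 0.1349

Break-even investment rate: n + δ = 0.03 + 0.08 = 0.11.
Current steady state (s = 0.36): k* = (0.36·2.7/0.11)^(1/0.75) ≈ 18.2683, y* = 2.7·18.2683^0.25 ≈ 5.5820, c* = (1−0.36)·5.5820 ≈ 3.5725.
Golden rule sets MPK = n+δ: 0.25·2.7·k^(0.25−1) = 0.11, so k_gold = (0.25·2.7/0.11)^(1/0.75) ≈ 11.2344.
y_gold = 2.7·11.2344^0.25 ≈ 4.9431, c_gold = y_gold − 0.11·k_gold ≈ 3.7073.
Gain: Δc = 3.7073 − 3.5725 ≈ 0.1349.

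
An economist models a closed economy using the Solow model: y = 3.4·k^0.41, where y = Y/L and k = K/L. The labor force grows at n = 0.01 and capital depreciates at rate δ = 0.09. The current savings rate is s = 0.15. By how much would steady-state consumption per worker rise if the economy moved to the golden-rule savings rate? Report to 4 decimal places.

Δc ≈ 3.5509

n + δ = 0.01 + 0.09 = 0.1.
Current steady state (s = 0.15): k* = (0.15·3.4/0.1)^(1/0.59) ≈ 15.8224, y* = 3.4·15.8224^0.41 ≈ 10.5482, c* = (1−0.15)·10.5482 ≈ 8.9660.
At the golden rule the marginal product of capital equals n+δ: 0.41·3.4·k^(0.41−1) = 0.1. Solving, k_gold = (0.41·3.4/0.1)^(1/0.59) ≈ 86.9818.
y_gold = 3.4·86.9818^0.41 ≈ 21.2151, c_gold = y_gold − 0.1·k_gold ≈ 12.5169.
Gain: Δc = 12.5169 − 8.9660 ≈ 3.5509.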